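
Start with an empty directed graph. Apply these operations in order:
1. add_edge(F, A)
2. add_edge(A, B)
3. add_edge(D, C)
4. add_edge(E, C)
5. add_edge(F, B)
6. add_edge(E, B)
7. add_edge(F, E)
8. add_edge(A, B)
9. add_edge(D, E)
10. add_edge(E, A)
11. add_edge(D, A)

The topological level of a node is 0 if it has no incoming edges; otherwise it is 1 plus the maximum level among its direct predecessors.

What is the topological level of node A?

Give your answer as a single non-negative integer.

Op 1: add_edge(F, A). Edges now: 1
Op 2: add_edge(A, B). Edges now: 2
Op 3: add_edge(D, C). Edges now: 3
Op 4: add_edge(E, C). Edges now: 4
Op 5: add_edge(F, B). Edges now: 5
Op 6: add_edge(E, B). Edges now: 6
Op 7: add_edge(F, E). Edges now: 7
Op 8: add_edge(A, B) (duplicate, no change). Edges now: 7
Op 9: add_edge(D, E). Edges now: 8
Op 10: add_edge(E, A). Edges now: 9
Op 11: add_edge(D, A). Edges now: 10
Compute levels (Kahn BFS):
  sources (in-degree 0): D, F
  process D: level=0
    D->A: in-degree(A)=2, level(A)>=1
    D->C: in-degree(C)=1, level(C)>=1
    D->E: in-degree(E)=1, level(E)>=1
  process F: level=0
    F->A: in-degree(A)=1, level(A)>=1
    F->B: in-degree(B)=2, level(B)>=1
    F->E: in-degree(E)=0, level(E)=1, enqueue
  process E: level=1
    E->A: in-degree(A)=0, level(A)=2, enqueue
    E->B: in-degree(B)=1, level(B)>=2
    E->C: in-degree(C)=0, level(C)=2, enqueue
  process A: level=2
    A->B: in-degree(B)=0, level(B)=3, enqueue
  process C: level=2
  process B: level=3
All levels: A:2, B:3, C:2, D:0, E:1, F:0
level(A) = 2

Answer: 2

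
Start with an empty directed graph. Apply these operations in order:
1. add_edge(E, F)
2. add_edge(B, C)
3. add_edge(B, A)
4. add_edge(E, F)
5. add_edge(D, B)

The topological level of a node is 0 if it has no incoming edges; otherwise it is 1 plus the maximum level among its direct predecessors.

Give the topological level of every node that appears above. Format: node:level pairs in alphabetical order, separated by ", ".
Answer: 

Answer: A:2, B:1, C:2, D:0, E:0, F:1

Derivation:
Op 1: add_edge(E, F). Edges now: 1
Op 2: add_edge(B, C). Edges now: 2
Op 3: add_edge(B, A). Edges now: 3
Op 4: add_edge(E, F) (duplicate, no change). Edges now: 3
Op 5: add_edge(D, B). Edges now: 4
Compute levels (Kahn BFS):
  sources (in-degree 0): D, E
  process D: level=0
    D->B: in-degree(B)=0, level(B)=1, enqueue
  process E: level=0
    E->F: in-degree(F)=0, level(F)=1, enqueue
  process B: level=1
    B->A: in-degree(A)=0, level(A)=2, enqueue
    B->C: in-degree(C)=0, level(C)=2, enqueue
  process F: level=1
  process A: level=2
  process C: level=2
All levels: A:2, B:1, C:2, D:0, E:0, F:1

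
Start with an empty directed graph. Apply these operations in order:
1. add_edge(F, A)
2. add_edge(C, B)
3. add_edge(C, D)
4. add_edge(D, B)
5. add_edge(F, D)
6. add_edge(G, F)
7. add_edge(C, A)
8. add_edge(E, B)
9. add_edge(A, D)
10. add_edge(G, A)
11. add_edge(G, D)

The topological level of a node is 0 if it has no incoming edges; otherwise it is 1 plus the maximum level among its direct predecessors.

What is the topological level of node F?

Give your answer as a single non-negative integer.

Answer: 1

Derivation:
Op 1: add_edge(F, A). Edges now: 1
Op 2: add_edge(C, B). Edges now: 2
Op 3: add_edge(C, D). Edges now: 3
Op 4: add_edge(D, B). Edges now: 4
Op 5: add_edge(F, D). Edges now: 5
Op 6: add_edge(G, F). Edges now: 6
Op 7: add_edge(C, A). Edges now: 7
Op 8: add_edge(E, B). Edges now: 8
Op 9: add_edge(A, D). Edges now: 9
Op 10: add_edge(G, A). Edges now: 10
Op 11: add_edge(G, D). Edges now: 11
Compute levels (Kahn BFS):
  sources (in-degree 0): C, E, G
  process C: level=0
    C->A: in-degree(A)=2, level(A)>=1
    C->B: in-degree(B)=2, level(B)>=1
    C->D: in-degree(D)=3, level(D)>=1
  process E: level=0
    E->B: in-degree(B)=1, level(B)>=1
  process G: level=0
    G->A: in-degree(A)=1, level(A)>=1
    G->D: in-degree(D)=2, level(D)>=1
    G->F: in-degree(F)=0, level(F)=1, enqueue
  process F: level=1
    F->A: in-degree(A)=0, level(A)=2, enqueue
    F->D: in-degree(D)=1, level(D)>=2
  process A: level=2
    A->D: in-degree(D)=0, level(D)=3, enqueue
  process D: level=3
    D->B: in-degree(B)=0, level(B)=4, enqueue
  process B: level=4
All levels: A:2, B:4, C:0, D:3, E:0, F:1, G:0
level(F) = 1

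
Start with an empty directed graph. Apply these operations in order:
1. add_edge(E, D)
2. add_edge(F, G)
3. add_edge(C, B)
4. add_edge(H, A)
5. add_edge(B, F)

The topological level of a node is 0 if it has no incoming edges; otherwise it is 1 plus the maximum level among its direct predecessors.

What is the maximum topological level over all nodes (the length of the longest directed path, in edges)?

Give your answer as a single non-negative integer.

Op 1: add_edge(E, D). Edges now: 1
Op 2: add_edge(F, G). Edges now: 2
Op 3: add_edge(C, B). Edges now: 3
Op 4: add_edge(H, A). Edges now: 4
Op 5: add_edge(B, F). Edges now: 5
Compute levels (Kahn BFS):
  sources (in-degree 0): C, E, H
  process C: level=0
    C->B: in-degree(B)=0, level(B)=1, enqueue
  process E: level=0
    E->D: in-degree(D)=0, level(D)=1, enqueue
  process H: level=0
    H->A: in-degree(A)=0, level(A)=1, enqueue
  process B: level=1
    B->F: in-degree(F)=0, level(F)=2, enqueue
  process D: level=1
  process A: level=1
  process F: level=2
    F->G: in-degree(G)=0, level(G)=3, enqueue
  process G: level=3
All levels: A:1, B:1, C:0, D:1, E:0, F:2, G:3, H:0
max level = 3

Answer: 3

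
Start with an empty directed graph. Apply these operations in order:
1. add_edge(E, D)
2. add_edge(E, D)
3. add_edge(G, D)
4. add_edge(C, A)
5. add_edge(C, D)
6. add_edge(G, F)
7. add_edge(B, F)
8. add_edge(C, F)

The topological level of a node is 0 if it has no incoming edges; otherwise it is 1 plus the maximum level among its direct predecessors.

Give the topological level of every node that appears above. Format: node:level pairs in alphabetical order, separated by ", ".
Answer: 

Op 1: add_edge(E, D). Edges now: 1
Op 2: add_edge(E, D) (duplicate, no change). Edges now: 1
Op 3: add_edge(G, D). Edges now: 2
Op 4: add_edge(C, A). Edges now: 3
Op 5: add_edge(C, D). Edges now: 4
Op 6: add_edge(G, F). Edges now: 5
Op 7: add_edge(B, F). Edges now: 6
Op 8: add_edge(C, F). Edges now: 7
Compute levels (Kahn BFS):
  sources (in-degree 0): B, C, E, G
  process B: level=0
    B->F: in-degree(F)=2, level(F)>=1
  process C: level=0
    C->A: in-degree(A)=0, level(A)=1, enqueue
    C->D: in-degree(D)=2, level(D)>=1
    C->F: in-degree(F)=1, level(F)>=1
  process E: level=0
    E->D: in-degree(D)=1, level(D)>=1
  process G: level=0
    G->D: in-degree(D)=0, level(D)=1, enqueue
    G->F: in-degree(F)=0, level(F)=1, enqueue
  process A: level=1
  process D: level=1
  process F: level=1
All levels: A:1, B:0, C:0, D:1, E:0, F:1, G:0

Answer: A:1, B:0, C:0, D:1, E:0, F:1, G:0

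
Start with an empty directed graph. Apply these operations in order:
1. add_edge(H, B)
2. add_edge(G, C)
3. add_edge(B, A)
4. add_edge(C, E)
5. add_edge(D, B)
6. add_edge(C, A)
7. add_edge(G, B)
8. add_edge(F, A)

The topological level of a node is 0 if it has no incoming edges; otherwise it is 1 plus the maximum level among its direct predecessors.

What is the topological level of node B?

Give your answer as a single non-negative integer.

Op 1: add_edge(H, B). Edges now: 1
Op 2: add_edge(G, C). Edges now: 2
Op 3: add_edge(B, A). Edges now: 3
Op 4: add_edge(C, E). Edges now: 4
Op 5: add_edge(D, B). Edges now: 5
Op 6: add_edge(C, A). Edges now: 6
Op 7: add_edge(G, B). Edges now: 7
Op 8: add_edge(F, A). Edges now: 8
Compute levels (Kahn BFS):
  sources (in-degree 0): D, F, G, H
  process D: level=0
    D->B: in-degree(B)=2, level(B)>=1
  process F: level=0
    F->A: in-degree(A)=2, level(A)>=1
  process G: level=0
    G->B: in-degree(B)=1, level(B)>=1
    G->C: in-degree(C)=0, level(C)=1, enqueue
  process H: level=0
    H->B: in-degree(B)=0, level(B)=1, enqueue
  process C: level=1
    C->A: in-degree(A)=1, level(A)>=2
    C->E: in-degree(E)=0, level(E)=2, enqueue
  process B: level=1
    B->A: in-degree(A)=0, level(A)=2, enqueue
  process E: level=2
  process A: level=2
All levels: A:2, B:1, C:1, D:0, E:2, F:0, G:0, H:0
level(B) = 1

Answer: 1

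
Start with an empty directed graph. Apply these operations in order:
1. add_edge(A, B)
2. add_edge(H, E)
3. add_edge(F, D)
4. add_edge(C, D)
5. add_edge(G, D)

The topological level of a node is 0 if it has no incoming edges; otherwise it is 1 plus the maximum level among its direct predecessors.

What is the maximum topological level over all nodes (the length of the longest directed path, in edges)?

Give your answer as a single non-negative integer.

Op 1: add_edge(A, B). Edges now: 1
Op 2: add_edge(H, E). Edges now: 2
Op 3: add_edge(F, D). Edges now: 3
Op 4: add_edge(C, D). Edges now: 4
Op 5: add_edge(G, D). Edges now: 5
Compute levels (Kahn BFS):
  sources (in-degree 0): A, C, F, G, H
  process A: level=0
    A->B: in-degree(B)=0, level(B)=1, enqueue
  process C: level=0
    C->D: in-degree(D)=2, level(D)>=1
  process F: level=0
    F->D: in-degree(D)=1, level(D)>=1
  process G: level=0
    G->D: in-degree(D)=0, level(D)=1, enqueue
  process H: level=0
    H->E: in-degree(E)=0, level(E)=1, enqueue
  process B: level=1
  process D: level=1
  process E: level=1
All levels: A:0, B:1, C:0, D:1, E:1, F:0, G:0, H:0
max level = 1

Answer: 1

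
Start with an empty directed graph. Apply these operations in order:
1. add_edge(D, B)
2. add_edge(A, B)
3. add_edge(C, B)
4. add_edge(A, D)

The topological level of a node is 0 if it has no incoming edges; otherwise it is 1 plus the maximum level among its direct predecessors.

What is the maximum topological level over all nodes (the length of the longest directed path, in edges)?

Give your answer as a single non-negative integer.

Answer: 2

Derivation:
Op 1: add_edge(D, B). Edges now: 1
Op 2: add_edge(A, B). Edges now: 2
Op 3: add_edge(C, B). Edges now: 3
Op 4: add_edge(A, D). Edges now: 4
Compute levels (Kahn BFS):
  sources (in-degree 0): A, C
  process A: level=0
    A->B: in-degree(B)=2, level(B)>=1
    A->D: in-degree(D)=0, level(D)=1, enqueue
  process C: level=0
    C->B: in-degree(B)=1, level(B)>=1
  process D: level=1
    D->B: in-degree(B)=0, level(B)=2, enqueue
  process B: level=2
All levels: A:0, B:2, C:0, D:1
max level = 2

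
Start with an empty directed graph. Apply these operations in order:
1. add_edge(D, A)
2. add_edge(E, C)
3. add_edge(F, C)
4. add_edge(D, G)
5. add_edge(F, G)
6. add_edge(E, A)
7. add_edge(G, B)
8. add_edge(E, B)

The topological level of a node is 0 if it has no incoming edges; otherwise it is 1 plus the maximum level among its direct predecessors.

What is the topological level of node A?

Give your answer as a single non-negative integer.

Op 1: add_edge(D, A). Edges now: 1
Op 2: add_edge(E, C). Edges now: 2
Op 3: add_edge(F, C). Edges now: 3
Op 4: add_edge(D, G). Edges now: 4
Op 5: add_edge(F, G). Edges now: 5
Op 6: add_edge(E, A). Edges now: 6
Op 7: add_edge(G, B). Edges now: 7
Op 8: add_edge(E, B). Edges now: 8
Compute levels (Kahn BFS):
  sources (in-degree 0): D, E, F
  process D: level=0
    D->A: in-degree(A)=1, level(A)>=1
    D->G: in-degree(G)=1, level(G)>=1
  process E: level=0
    E->A: in-degree(A)=0, level(A)=1, enqueue
    E->B: in-degree(B)=1, level(B)>=1
    E->C: in-degree(C)=1, level(C)>=1
  process F: level=0
    F->C: in-degree(C)=0, level(C)=1, enqueue
    F->G: in-degree(G)=0, level(G)=1, enqueue
  process A: level=1
  process C: level=1
  process G: level=1
    G->B: in-degree(B)=0, level(B)=2, enqueue
  process B: level=2
All levels: A:1, B:2, C:1, D:0, E:0, F:0, G:1
level(A) = 1

Answer: 1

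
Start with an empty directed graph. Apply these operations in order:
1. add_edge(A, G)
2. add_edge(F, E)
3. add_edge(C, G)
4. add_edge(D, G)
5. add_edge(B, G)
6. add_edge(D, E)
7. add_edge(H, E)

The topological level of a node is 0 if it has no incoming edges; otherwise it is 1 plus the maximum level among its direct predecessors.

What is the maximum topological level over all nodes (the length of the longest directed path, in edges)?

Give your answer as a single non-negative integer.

Answer: 1

Derivation:
Op 1: add_edge(A, G). Edges now: 1
Op 2: add_edge(F, E). Edges now: 2
Op 3: add_edge(C, G). Edges now: 3
Op 4: add_edge(D, G). Edges now: 4
Op 5: add_edge(B, G). Edges now: 5
Op 6: add_edge(D, E). Edges now: 6
Op 7: add_edge(H, E). Edges now: 7
Compute levels (Kahn BFS):
  sources (in-degree 0): A, B, C, D, F, H
  process A: level=0
    A->G: in-degree(G)=3, level(G)>=1
  process B: level=0
    B->G: in-degree(G)=2, level(G)>=1
  process C: level=0
    C->G: in-degree(G)=1, level(G)>=1
  process D: level=0
    D->E: in-degree(E)=2, level(E)>=1
    D->G: in-degree(G)=0, level(G)=1, enqueue
  process F: level=0
    F->E: in-degree(E)=1, level(E)>=1
  process H: level=0
    H->E: in-degree(E)=0, level(E)=1, enqueue
  process G: level=1
  process E: level=1
All levels: A:0, B:0, C:0, D:0, E:1, F:0, G:1, H:0
max level = 1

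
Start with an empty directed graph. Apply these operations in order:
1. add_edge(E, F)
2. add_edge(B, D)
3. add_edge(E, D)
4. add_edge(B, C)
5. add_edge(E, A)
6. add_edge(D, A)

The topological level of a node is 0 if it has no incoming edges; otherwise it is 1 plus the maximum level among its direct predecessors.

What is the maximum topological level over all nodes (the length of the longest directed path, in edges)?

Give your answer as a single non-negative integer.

Answer: 2

Derivation:
Op 1: add_edge(E, F). Edges now: 1
Op 2: add_edge(B, D). Edges now: 2
Op 3: add_edge(E, D). Edges now: 3
Op 4: add_edge(B, C). Edges now: 4
Op 5: add_edge(E, A). Edges now: 5
Op 6: add_edge(D, A). Edges now: 6
Compute levels (Kahn BFS):
  sources (in-degree 0): B, E
  process B: level=0
    B->C: in-degree(C)=0, level(C)=1, enqueue
    B->D: in-degree(D)=1, level(D)>=1
  process E: level=0
    E->A: in-degree(A)=1, level(A)>=1
    E->D: in-degree(D)=0, level(D)=1, enqueue
    E->F: in-degree(F)=0, level(F)=1, enqueue
  process C: level=1
  process D: level=1
    D->A: in-degree(A)=0, level(A)=2, enqueue
  process F: level=1
  process A: level=2
All levels: A:2, B:0, C:1, D:1, E:0, F:1
max level = 2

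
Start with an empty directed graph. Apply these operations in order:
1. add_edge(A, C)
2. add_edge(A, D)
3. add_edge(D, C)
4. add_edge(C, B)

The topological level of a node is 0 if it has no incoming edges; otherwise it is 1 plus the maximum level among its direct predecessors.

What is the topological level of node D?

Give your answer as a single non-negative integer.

Op 1: add_edge(A, C). Edges now: 1
Op 2: add_edge(A, D). Edges now: 2
Op 3: add_edge(D, C). Edges now: 3
Op 4: add_edge(C, B). Edges now: 4
Compute levels (Kahn BFS):
  sources (in-degree 0): A
  process A: level=0
    A->C: in-degree(C)=1, level(C)>=1
    A->D: in-degree(D)=0, level(D)=1, enqueue
  process D: level=1
    D->C: in-degree(C)=0, level(C)=2, enqueue
  process C: level=2
    C->B: in-degree(B)=0, level(B)=3, enqueue
  process B: level=3
All levels: A:0, B:3, C:2, D:1
level(D) = 1

Answer: 1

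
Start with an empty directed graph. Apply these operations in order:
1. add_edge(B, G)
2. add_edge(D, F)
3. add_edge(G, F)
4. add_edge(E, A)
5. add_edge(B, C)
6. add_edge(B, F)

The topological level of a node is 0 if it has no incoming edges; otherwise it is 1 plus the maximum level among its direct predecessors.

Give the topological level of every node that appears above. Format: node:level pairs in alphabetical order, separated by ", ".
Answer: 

Answer: A:1, B:0, C:1, D:0, E:0, F:2, G:1

Derivation:
Op 1: add_edge(B, G). Edges now: 1
Op 2: add_edge(D, F). Edges now: 2
Op 3: add_edge(G, F). Edges now: 3
Op 4: add_edge(E, A). Edges now: 4
Op 5: add_edge(B, C). Edges now: 5
Op 6: add_edge(B, F). Edges now: 6
Compute levels (Kahn BFS):
  sources (in-degree 0): B, D, E
  process B: level=0
    B->C: in-degree(C)=0, level(C)=1, enqueue
    B->F: in-degree(F)=2, level(F)>=1
    B->G: in-degree(G)=0, level(G)=1, enqueue
  process D: level=0
    D->F: in-degree(F)=1, level(F)>=1
  process E: level=0
    E->A: in-degree(A)=0, level(A)=1, enqueue
  process C: level=1
  process G: level=1
    G->F: in-degree(F)=0, level(F)=2, enqueue
  process A: level=1
  process F: level=2
All levels: A:1, B:0, C:1, D:0, E:0, F:2, G:1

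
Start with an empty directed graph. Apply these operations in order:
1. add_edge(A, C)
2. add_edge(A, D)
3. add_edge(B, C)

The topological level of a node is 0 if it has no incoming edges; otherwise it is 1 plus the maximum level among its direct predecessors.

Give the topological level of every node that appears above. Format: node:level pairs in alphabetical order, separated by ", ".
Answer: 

Answer: A:0, B:0, C:1, D:1

Derivation:
Op 1: add_edge(A, C). Edges now: 1
Op 2: add_edge(A, D). Edges now: 2
Op 3: add_edge(B, C). Edges now: 3
Compute levels (Kahn BFS):
  sources (in-degree 0): A, B
  process A: level=0
    A->C: in-degree(C)=1, level(C)>=1
    A->D: in-degree(D)=0, level(D)=1, enqueue
  process B: level=0
    B->C: in-degree(C)=0, level(C)=1, enqueue
  process D: level=1
  process C: level=1
All levels: A:0, B:0, C:1, D:1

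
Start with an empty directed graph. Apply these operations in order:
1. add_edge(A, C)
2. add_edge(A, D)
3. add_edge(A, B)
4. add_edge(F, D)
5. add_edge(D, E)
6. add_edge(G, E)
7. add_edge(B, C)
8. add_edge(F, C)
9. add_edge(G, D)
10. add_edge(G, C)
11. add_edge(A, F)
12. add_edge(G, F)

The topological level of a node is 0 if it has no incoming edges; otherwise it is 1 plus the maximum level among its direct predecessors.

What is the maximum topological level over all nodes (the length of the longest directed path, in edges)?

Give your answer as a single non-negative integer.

Answer: 3

Derivation:
Op 1: add_edge(A, C). Edges now: 1
Op 2: add_edge(A, D). Edges now: 2
Op 3: add_edge(A, B). Edges now: 3
Op 4: add_edge(F, D). Edges now: 4
Op 5: add_edge(D, E). Edges now: 5
Op 6: add_edge(G, E). Edges now: 6
Op 7: add_edge(B, C). Edges now: 7
Op 8: add_edge(F, C). Edges now: 8
Op 9: add_edge(G, D). Edges now: 9
Op 10: add_edge(G, C). Edges now: 10
Op 11: add_edge(A, F). Edges now: 11
Op 12: add_edge(G, F). Edges now: 12
Compute levels (Kahn BFS):
  sources (in-degree 0): A, G
  process A: level=0
    A->B: in-degree(B)=0, level(B)=1, enqueue
    A->C: in-degree(C)=3, level(C)>=1
    A->D: in-degree(D)=2, level(D)>=1
    A->F: in-degree(F)=1, level(F)>=1
  process G: level=0
    G->C: in-degree(C)=2, level(C)>=1
    G->D: in-degree(D)=1, level(D)>=1
    G->E: in-degree(E)=1, level(E)>=1
    G->F: in-degree(F)=0, level(F)=1, enqueue
  process B: level=1
    B->C: in-degree(C)=1, level(C)>=2
  process F: level=1
    F->C: in-degree(C)=0, level(C)=2, enqueue
    F->D: in-degree(D)=0, level(D)=2, enqueue
  process C: level=2
  process D: level=2
    D->E: in-degree(E)=0, level(E)=3, enqueue
  process E: level=3
All levels: A:0, B:1, C:2, D:2, E:3, F:1, G:0
max level = 3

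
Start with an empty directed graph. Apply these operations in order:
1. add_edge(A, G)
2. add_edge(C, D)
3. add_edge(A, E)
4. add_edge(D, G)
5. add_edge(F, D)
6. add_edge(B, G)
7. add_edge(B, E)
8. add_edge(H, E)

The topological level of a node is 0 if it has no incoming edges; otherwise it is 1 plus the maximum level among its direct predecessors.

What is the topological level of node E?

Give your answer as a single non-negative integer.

Answer: 1

Derivation:
Op 1: add_edge(A, G). Edges now: 1
Op 2: add_edge(C, D). Edges now: 2
Op 3: add_edge(A, E). Edges now: 3
Op 4: add_edge(D, G). Edges now: 4
Op 5: add_edge(F, D). Edges now: 5
Op 6: add_edge(B, G). Edges now: 6
Op 7: add_edge(B, E). Edges now: 7
Op 8: add_edge(H, E). Edges now: 8
Compute levels (Kahn BFS):
  sources (in-degree 0): A, B, C, F, H
  process A: level=0
    A->E: in-degree(E)=2, level(E)>=1
    A->G: in-degree(G)=2, level(G)>=1
  process B: level=0
    B->E: in-degree(E)=1, level(E)>=1
    B->G: in-degree(G)=1, level(G)>=1
  process C: level=0
    C->D: in-degree(D)=1, level(D)>=1
  process F: level=0
    F->D: in-degree(D)=0, level(D)=1, enqueue
  process H: level=0
    H->E: in-degree(E)=0, level(E)=1, enqueue
  process D: level=1
    D->G: in-degree(G)=0, level(G)=2, enqueue
  process E: level=1
  process G: level=2
All levels: A:0, B:0, C:0, D:1, E:1, F:0, G:2, H:0
level(E) = 1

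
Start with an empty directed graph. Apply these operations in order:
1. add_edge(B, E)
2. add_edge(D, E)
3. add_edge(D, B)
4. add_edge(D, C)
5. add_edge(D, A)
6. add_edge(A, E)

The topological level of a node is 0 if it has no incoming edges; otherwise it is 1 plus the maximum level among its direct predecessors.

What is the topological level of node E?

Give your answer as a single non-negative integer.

Answer: 2

Derivation:
Op 1: add_edge(B, E). Edges now: 1
Op 2: add_edge(D, E). Edges now: 2
Op 3: add_edge(D, B). Edges now: 3
Op 4: add_edge(D, C). Edges now: 4
Op 5: add_edge(D, A). Edges now: 5
Op 6: add_edge(A, E). Edges now: 6
Compute levels (Kahn BFS):
  sources (in-degree 0): D
  process D: level=0
    D->A: in-degree(A)=0, level(A)=1, enqueue
    D->B: in-degree(B)=0, level(B)=1, enqueue
    D->C: in-degree(C)=0, level(C)=1, enqueue
    D->E: in-degree(E)=2, level(E)>=1
  process A: level=1
    A->E: in-degree(E)=1, level(E)>=2
  process B: level=1
    B->E: in-degree(E)=0, level(E)=2, enqueue
  process C: level=1
  process E: level=2
All levels: A:1, B:1, C:1, D:0, E:2
level(E) = 2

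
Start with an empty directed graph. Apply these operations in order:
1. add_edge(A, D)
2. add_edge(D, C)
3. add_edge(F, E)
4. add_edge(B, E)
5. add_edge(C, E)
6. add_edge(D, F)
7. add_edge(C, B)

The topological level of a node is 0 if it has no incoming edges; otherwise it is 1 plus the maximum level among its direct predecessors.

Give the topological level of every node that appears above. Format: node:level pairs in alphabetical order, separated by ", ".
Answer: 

Answer: A:0, B:3, C:2, D:1, E:4, F:2

Derivation:
Op 1: add_edge(A, D). Edges now: 1
Op 2: add_edge(D, C). Edges now: 2
Op 3: add_edge(F, E). Edges now: 3
Op 4: add_edge(B, E). Edges now: 4
Op 5: add_edge(C, E). Edges now: 5
Op 6: add_edge(D, F). Edges now: 6
Op 7: add_edge(C, B). Edges now: 7
Compute levels (Kahn BFS):
  sources (in-degree 0): A
  process A: level=0
    A->D: in-degree(D)=0, level(D)=1, enqueue
  process D: level=1
    D->C: in-degree(C)=0, level(C)=2, enqueue
    D->F: in-degree(F)=0, level(F)=2, enqueue
  process C: level=2
    C->B: in-degree(B)=0, level(B)=3, enqueue
    C->E: in-degree(E)=2, level(E)>=3
  process F: level=2
    F->E: in-degree(E)=1, level(E)>=3
  process B: level=3
    B->E: in-degree(E)=0, level(E)=4, enqueue
  process E: level=4
All levels: A:0, B:3, C:2, D:1, E:4, F:2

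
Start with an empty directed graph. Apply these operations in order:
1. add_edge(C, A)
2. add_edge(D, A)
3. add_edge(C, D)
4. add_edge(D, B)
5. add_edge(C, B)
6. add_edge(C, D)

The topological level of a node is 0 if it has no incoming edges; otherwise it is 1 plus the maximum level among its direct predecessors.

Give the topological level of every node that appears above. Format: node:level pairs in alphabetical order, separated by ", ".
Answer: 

Answer: A:2, B:2, C:0, D:1

Derivation:
Op 1: add_edge(C, A). Edges now: 1
Op 2: add_edge(D, A). Edges now: 2
Op 3: add_edge(C, D). Edges now: 3
Op 4: add_edge(D, B). Edges now: 4
Op 5: add_edge(C, B). Edges now: 5
Op 6: add_edge(C, D) (duplicate, no change). Edges now: 5
Compute levels (Kahn BFS):
  sources (in-degree 0): C
  process C: level=0
    C->A: in-degree(A)=1, level(A)>=1
    C->B: in-degree(B)=1, level(B)>=1
    C->D: in-degree(D)=0, level(D)=1, enqueue
  process D: level=1
    D->A: in-degree(A)=0, level(A)=2, enqueue
    D->B: in-degree(B)=0, level(B)=2, enqueue
  process A: level=2
  process B: level=2
All levels: A:2, B:2, C:0, D:1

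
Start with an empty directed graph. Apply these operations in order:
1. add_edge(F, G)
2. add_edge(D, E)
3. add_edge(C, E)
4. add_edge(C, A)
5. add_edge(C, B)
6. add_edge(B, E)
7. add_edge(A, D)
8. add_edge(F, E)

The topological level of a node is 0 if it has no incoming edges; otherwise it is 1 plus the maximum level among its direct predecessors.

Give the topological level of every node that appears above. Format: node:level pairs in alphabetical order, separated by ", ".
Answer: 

Op 1: add_edge(F, G). Edges now: 1
Op 2: add_edge(D, E). Edges now: 2
Op 3: add_edge(C, E). Edges now: 3
Op 4: add_edge(C, A). Edges now: 4
Op 5: add_edge(C, B). Edges now: 5
Op 6: add_edge(B, E). Edges now: 6
Op 7: add_edge(A, D). Edges now: 7
Op 8: add_edge(F, E). Edges now: 8
Compute levels (Kahn BFS):
  sources (in-degree 0): C, F
  process C: level=0
    C->A: in-degree(A)=0, level(A)=1, enqueue
    C->B: in-degree(B)=0, level(B)=1, enqueue
    C->E: in-degree(E)=3, level(E)>=1
  process F: level=0
    F->E: in-degree(E)=2, level(E)>=1
    F->G: in-degree(G)=0, level(G)=1, enqueue
  process A: level=1
    A->D: in-degree(D)=0, level(D)=2, enqueue
  process B: level=1
    B->E: in-degree(E)=1, level(E)>=2
  process G: level=1
  process D: level=2
    D->E: in-degree(E)=0, level(E)=3, enqueue
  process E: level=3
All levels: A:1, B:1, C:0, D:2, E:3, F:0, G:1

Answer: A:1, B:1, C:0, D:2, E:3, F:0, G:1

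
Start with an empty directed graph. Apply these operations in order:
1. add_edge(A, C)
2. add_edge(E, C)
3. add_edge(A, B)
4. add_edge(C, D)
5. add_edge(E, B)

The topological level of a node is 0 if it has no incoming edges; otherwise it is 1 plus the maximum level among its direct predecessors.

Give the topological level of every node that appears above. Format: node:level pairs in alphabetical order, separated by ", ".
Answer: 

Op 1: add_edge(A, C). Edges now: 1
Op 2: add_edge(E, C). Edges now: 2
Op 3: add_edge(A, B). Edges now: 3
Op 4: add_edge(C, D). Edges now: 4
Op 5: add_edge(E, B). Edges now: 5
Compute levels (Kahn BFS):
  sources (in-degree 0): A, E
  process A: level=0
    A->B: in-degree(B)=1, level(B)>=1
    A->C: in-degree(C)=1, level(C)>=1
  process E: level=0
    E->B: in-degree(B)=0, level(B)=1, enqueue
    E->C: in-degree(C)=0, level(C)=1, enqueue
  process B: level=1
  process C: level=1
    C->D: in-degree(D)=0, level(D)=2, enqueue
  process D: level=2
All levels: A:0, B:1, C:1, D:2, E:0

Answer: A:0, B:1, C:1, D:2, E:0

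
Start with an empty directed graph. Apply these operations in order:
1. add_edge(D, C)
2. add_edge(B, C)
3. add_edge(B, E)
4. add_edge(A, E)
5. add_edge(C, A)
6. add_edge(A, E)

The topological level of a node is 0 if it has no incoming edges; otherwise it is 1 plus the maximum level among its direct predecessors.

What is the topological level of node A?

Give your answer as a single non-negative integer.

Op 1: add_edge(D, C). Edges now: 1
Op 2: add_edge(B, C). Edges now: 2
Op 3: add_edge(B, E). Edges now: 3
Op 4: add_edge(A, E). Edges now: 4
Op 5: add_edge(C, A). Edges now: 5
Op 6: add_edge(A, E) (duplicate, no change). Edges now: 5
Compute levels (Kahn BFS):
  sources (in-degree 0): B, D
  process B: level=0
    B->C: in-degree(C)=1, level(C)>=1
    B->E: in-degree(E)=1, level(E)>=1
  process D: level=0
    D->C: in-degree(C)=0, level(C)=1, enqueue
  process C: level=1
    C->A: in-degree(A)=0, level(A)=2, enqueue
  process A: level=2
    A->E: in-degree(E)=0, level(E)=3, enqueue
  process E: level=3
All levels: A:2, B:0, C:1, D:0, E:3
level(A) = 2

Answer: 2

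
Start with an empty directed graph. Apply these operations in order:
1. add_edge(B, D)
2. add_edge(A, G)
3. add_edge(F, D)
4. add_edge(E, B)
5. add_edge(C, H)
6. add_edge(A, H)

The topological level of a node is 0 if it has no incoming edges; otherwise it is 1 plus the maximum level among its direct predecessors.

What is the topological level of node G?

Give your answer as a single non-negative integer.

Answer: 1

Derivation:
Op 1: add_edge(B, D). Edges now: 1
Op 2: add_edge(A, G). Edges now: 2
Op 3: add_edge(F, D). Edges now: 3
Op 4: add_edge(E, B). Edges now: 4
Op 5: add_edge(C, H). Edges now: 5
Op 6: add_edge(A, H). Edges now: 6
Compute levels (Kahn BFS):
  sources (in-degree 0): A, C, E, F
  process A: level=0
    A->G: in-degree(G)=0, level(G)=1, enqueue
    A->H: in-degree(H)=1, level(H)>=1
  process C: level=0
    C->H: in-degree(H)=0, level(H)=1, enqueue
  process E: level=0
    E->B: in-degree(B)=0, level(B)=1, enqueue
  process F: level=0
    F->D: in-degree(D)=1, level(D)>=1
  process G: level=1
  process H: level=1
  process B: level=1
    B->D: in-degree(D)=0, level(D)=2, enqueue
  process D: level=2
All levels: A:0, B:1, C:0, D:2, E:0, F:0, G:1, H:1
level(G) = 1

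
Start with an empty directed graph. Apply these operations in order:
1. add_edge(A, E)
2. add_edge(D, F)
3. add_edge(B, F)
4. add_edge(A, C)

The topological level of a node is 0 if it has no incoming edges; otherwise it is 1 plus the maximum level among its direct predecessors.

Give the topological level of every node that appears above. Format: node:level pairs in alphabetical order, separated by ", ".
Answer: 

Answer: A:0, B:0, C:1, D:0, E:1, F:1

Derivation:
Op 1: add_edge(A, E). Edges now: 1
Op 2: add_edge(D, F). Edges now: 2
Op 3: add_edge(B, F). Edges now: 3
Op 4: add_edge(A, C). Edges now: 4
Compute levels (Kahn BFS):
  sources (in-degree 0): A, B, D
  process A: level=0
    A->C: in-degree(C)=0, level(C)=1, enqueue
    A->E: in-degree(E)=0, level(E)=1, enqueue
  process B: level=0
    B->F: in-degree(F)=1, level(F)>=1
  process D: level=0
    D->F: in-degree(F)=0, level(F)=1, enqueue
  process C: level=1
  process E: level=1
  process F: level=1
All levels: A:0, B:0, C:1, D:0, E:1, F:1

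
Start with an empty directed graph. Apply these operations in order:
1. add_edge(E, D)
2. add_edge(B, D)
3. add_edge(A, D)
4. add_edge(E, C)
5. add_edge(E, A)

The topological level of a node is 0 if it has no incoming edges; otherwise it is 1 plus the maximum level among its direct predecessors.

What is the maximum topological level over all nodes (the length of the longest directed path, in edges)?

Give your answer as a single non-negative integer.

Op 1: add_edge(E, D). Edges now: 1
Op 2: add_edge(B, D). Edges now: 2
Op 3: add_edge(A, D). Edges now: 3
Op 4: add_edge(E, C). Edges now: 4
Op 5: add_edge(E, A). Edges now: 5
Compute levels (Kahn BFS):
  sources (in-degree 0): B, E
  process B: level=0
    B->D: in-degree(D)=2, level(D)>=1
  process E: level=0
    E->A: in-degree(A)=0, level(A)=1, enqueue
    E->C: in-degree(C)=0, level(C)=1, enqueue
    E->D: in-degree(D)=1, level(D)>=1
  process A: level=1
    A->D: in-degree(D)=0, level(D)=2, enqueue
  process C: level=1
  process D: level=2
All levels: A:1, B:0, C:1, D:2, E:0
max level = 2

Answer: 2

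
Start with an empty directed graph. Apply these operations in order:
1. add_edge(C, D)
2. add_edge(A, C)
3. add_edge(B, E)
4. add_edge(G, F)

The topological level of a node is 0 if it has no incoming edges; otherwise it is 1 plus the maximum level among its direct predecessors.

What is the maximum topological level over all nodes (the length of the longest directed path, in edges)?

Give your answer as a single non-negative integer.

Op 1: add_edge(C, D). Edges now: 1
Op 2: add_edge(A, C). Edges now: 2
Op 3: add_edge(B, E). Edges now: 3
Op 4: add_edge(G, F). Edges now: 4
Compute levels (Kahn BFS):
  sources (in-degree 0): A, B, G
  process A: level=0
    A->C: in-degree(C)=0, level(C)=1, enqueue
  process B: level=0
    B->E: in-degree(E)=0, level(E)=1, enqueue
  process G: level=0
    G->F: in-degree(F)=0, level(F)=1, enqueue
  process C: level=1
    C->D: in-degree(D)=0, level(D)=2, enqueue
  process E: level=1
  process F: level=1
  process D: level=2
All levels: A:0, B:0, C:1, D:2, E:1, F:1, G:0
max level = 2

Answer: 2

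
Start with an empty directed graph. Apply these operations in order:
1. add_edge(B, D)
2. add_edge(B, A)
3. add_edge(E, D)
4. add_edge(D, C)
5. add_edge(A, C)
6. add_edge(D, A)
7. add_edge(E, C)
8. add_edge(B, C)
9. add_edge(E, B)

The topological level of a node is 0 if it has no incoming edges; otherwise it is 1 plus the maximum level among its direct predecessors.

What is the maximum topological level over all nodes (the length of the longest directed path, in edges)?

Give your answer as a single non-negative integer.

Answer: 4

Derivation:
Op 1: add_edge(B, D). Edges now: 1
Op 2: add_edge(B, A). Edges now: 2
Op 3: add_edge(E, D). Edges now: 3
Op 4: add_edge(D, C). Edges now: 4
Op 5: add_edge(A, C). Edges now: 5
Op 6: add_edge(D, A). Edges now: 6
Op 7: add_edge(E, C). Edges now: 7
Op 8: add_edge(B, C). Edges now: 8
Op 9: add_edge(E, B). Edges now: 9
Compute levels (Kahn BFS):
  sources (in-degree 0): E
  process E: level=0
    E->B: in-degree(B)=0, level(B)=1, enqueue
    E->C: in-degree(C)=3, level(C)>=1
    E->D: in-degree(D)=1, level(D)>=1
  process B: level=1
    B->A: in-degree(A)=1, level(A)>=2
    B->C: in-degree(C)=2, level(C)>=2
    B->D: in-degree(D)=0, level(D)=2, enqueue
  process D: level=2
    D->A: in-degree(A)=0, level(A)=3, enqueue
    D->C: in-degree(C)=1, level(C)>=3
  process A: level=3
    A->C: in-degree(C)=0, level(C)=4, enqueue
  process C: level=4
All levels: A:3, B:1, C:4, D:2, E:0
max level = 4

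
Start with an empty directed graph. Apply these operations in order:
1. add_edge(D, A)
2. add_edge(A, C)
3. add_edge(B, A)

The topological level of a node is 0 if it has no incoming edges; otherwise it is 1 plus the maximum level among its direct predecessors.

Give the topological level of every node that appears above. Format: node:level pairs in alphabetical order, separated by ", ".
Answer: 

Answer: A:1, B:0, C:2, D:0

Derivation:
Op 1: add_edge(D, A). Edges now: 1
Op 2: add_edge(A, C). Edges now: 2
Op 3: add_edge(B, A). Edges now: 3
Compute levels (Kahn BFS):
  sources (in-degree 0): B, D
  process B: level=0
    B->A: in-degree(A)=1, level(A)>=1
  process D: level=0
    D->A: in-degree(A)=0, level(A)=1, enqueue
  process A: level=1
    A->C: in-degree(C)=0, level(C)=2, enqueue
  process C: level=2
All levels: A:1, B:0, C:2, D:0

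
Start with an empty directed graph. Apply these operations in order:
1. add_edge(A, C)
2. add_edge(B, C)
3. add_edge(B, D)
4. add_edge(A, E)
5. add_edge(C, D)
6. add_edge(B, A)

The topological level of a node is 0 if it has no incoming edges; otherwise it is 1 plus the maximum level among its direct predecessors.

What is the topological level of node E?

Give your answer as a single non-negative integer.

Answer: 2

Derivation:
Op 1: add_edge(A, C). Edges now: 1
Op 2: add_edge(B, C). Edges now: 2
Op 3: add_edge(B, D). Edges now: 3
Op 4: add_edge(A, E). Edges now: 4
Op 5: add_edge(C, D). Edges now: 5
Op 6: add_edge(B, A). Edges now: 6
Compute levels (Kahn BFS):
  sources (in-degree 0): B
  process B: level=0
    B->A: in-degree(A)=0, level(A)=1, enqueue
    B->C: in-degree(C)=1, level(C)>=1
    B->D: in-degree(D)=1, level(D)>=1
  process A: level=1
    A->C: in-degree(C)=0, level(C)=2, enqueue
    A->E: in-degree(E)=0, level(E)=2, enqueue
  process C: level=2
    C->D: in-degree(D)=0, level(D)=3, enqueue
  process E: level=2
  process D: level=3
All levels: A:1, B:0, C:2, D:3, E:2
level(E) = 2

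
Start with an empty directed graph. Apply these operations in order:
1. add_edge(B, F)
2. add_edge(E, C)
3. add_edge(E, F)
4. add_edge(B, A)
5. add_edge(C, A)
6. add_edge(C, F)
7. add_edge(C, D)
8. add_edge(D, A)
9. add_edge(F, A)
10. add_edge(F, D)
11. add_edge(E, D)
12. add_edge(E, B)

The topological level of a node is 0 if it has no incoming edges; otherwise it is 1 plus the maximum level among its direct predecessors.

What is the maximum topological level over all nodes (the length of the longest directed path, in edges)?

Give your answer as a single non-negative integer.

Answer: 4

Derivation:
Op 1: add_edge(B, F). Edges now: 1
Op 2: add_edge(E, C). Edges now: 2
Op 3: add_edge(E, F). Edges now: 3
Op 4: add_edge(B, A). Edges now: 4
Op 5: add_edge(C, A). Edges now: 5
Op 6: add_edge(C, F). Edges now: 6
Op 7: add_edge(C, D). Edges now: 7
Op 8: add_edge(D, A). Edges now: 8
Op 9: add_edge(F, A). Edges now: 9
Op 10: add_edge(F, D). Edges now: 10
Op 11: add_edge(E, D). Edges now: 11
Op 12: add_edge(E, B). Edges now: 12
Compute levels (Kahn BFS):
  sources (in-degree 0): E
  process E: level=0
    E->B: in-degree(B)=0, level(B)=1, enqueue
    E->C: in-degree(C)=0, level(C)=1, enqueue
    E->D: in-degree(D)=2, level(D)>=1
    E->F: in-degree(F)=2, level(F)>=1
  process B: level=1
    B->A: in-degree(A)=3, level(A)>=2
    B->F: in-degree(F)=1, level(F)>=2
  process C: level=1
    C->A: in-degree(A)=2, level(A)>=2
    C->D: in-degree(D)=1, level(D)>=2
    C->F: in-degree(F)=0, level(F)=2, enqueue
  process F: level=2
    F->A: in-degree(A)=1, level(A)>=3
    F->D: in-degree(D)=0, level(D)=3, enqueue
  process D: level=3
    D->A: in-degree(A)=0, level(A)=4, enqueue
  process A: level=4
All levels: A:4, B:1, C:1, D:3, E:0, F:2
max level = 4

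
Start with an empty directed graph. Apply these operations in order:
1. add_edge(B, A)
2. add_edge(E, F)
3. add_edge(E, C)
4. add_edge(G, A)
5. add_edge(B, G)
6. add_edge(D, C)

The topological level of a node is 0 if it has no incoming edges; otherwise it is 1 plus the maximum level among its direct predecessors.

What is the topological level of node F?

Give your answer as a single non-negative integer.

Answer: 1

Derivation:
Op 1: add_edge(B, A). Edges now: 1
Op 2: add_edge(E, F). Edges now: 2
Op 3: add_edge(E, C). Edges now: 3
Op 4: add_edge(G, A). Edges now: 4
Op 5: add_edge(B, G). Edges now: 5
Op 6: add_edge(D, C). Edges now: 6
Compute levels (Kahn BFS):
  sources (in-degree 0): B, D, E
  process B: level=0
    B->A: in-degree(A)=1, level(A)>=1
    B->G: in-degree(G)=0, level(G)=1, enqueue
  process D: level=0
    D->C: in-degree(C)=1, level(C)>=1
  process E: level=0
    E->C: in-degree(C)=0, level(C)=1, enqueue
    E->F: in-degree(F)=0, level(F)=1, enqueue
  process G: level=1
    G->A: in-degree(A)=0, level(A)=2, enqueue
  process C: level=1
  process F: level=1
  process A: level=2
All levels: A:2, B:0, C:1, D:0, E:0, F:1, G:1
level(F) = 1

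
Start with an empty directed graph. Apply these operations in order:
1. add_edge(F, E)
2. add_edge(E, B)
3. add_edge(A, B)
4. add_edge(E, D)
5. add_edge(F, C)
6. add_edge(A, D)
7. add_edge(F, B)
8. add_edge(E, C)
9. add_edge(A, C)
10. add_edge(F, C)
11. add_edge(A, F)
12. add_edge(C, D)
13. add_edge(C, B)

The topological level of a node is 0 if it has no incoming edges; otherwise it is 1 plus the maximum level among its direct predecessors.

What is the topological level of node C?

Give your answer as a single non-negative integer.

Answer: 3

Derivation:
Op 1: add_edge(F, E). Edges now: 1
Op 2: add_edge(E, B). Edges now: 2
Op 3: add_edge(A, B). Edges now: 3
Op 4: add_edge(E, D). Edges now: 4
Op 5: add_edge(F, C). Edges now: 5
Op 6: add_edge(A, D). Edges now: 6
Op 7: add_edge(F, B). Edges now: 7
Op 8: add_edge(E, C). Edges now: 8
Op 9: add_edge(A, C). Edges now: 9
Op 10: add_edge(F, C) (duplicate, no change). Edges now: 9
Op 11: add_edge(A, F). Edges now: 10
Op 12: add_edge(C, D). Edges now: 11
Op 13: add_edge(C, B). Edges now: 12
Compute levels (Kahn BFS):
  sources (in-degree 0): A
  process A: level=0
    A->B: in-degree(B)=3, level(B)>=1
    A->C: in-degree(C)=2, level(C)>=1
    A->D: in-degree(D)=2, level(D)>=1
    A->F: in-degree(F)=0, level(F)=1, enqueue
  process F: level=1
    F->B: in-degree(B)=2, level(B)>=2
    F->C: in-degree(C)=1, level(C)>=2
    F->E: in-degree(E)=0, level(E)=2, enqueue
  process E: level=2
    E->B: in-degree(B)=1, level(B)>=3
    E->C: in-degree(C)=0, level(C)=3, enqueue
    E->D: in-degree(D)=1, level(D)>=3
  process C: level=3
    C->B: in-degree(B)=0, level(B)=4, enqueue
    C->D: in-degree(D)=0, level(D)=4, enqueue
  process B: level=4
  process D: level=4
All levels: A:0, B:4, C:3, D:4, E:2, F:1
level(C) = 3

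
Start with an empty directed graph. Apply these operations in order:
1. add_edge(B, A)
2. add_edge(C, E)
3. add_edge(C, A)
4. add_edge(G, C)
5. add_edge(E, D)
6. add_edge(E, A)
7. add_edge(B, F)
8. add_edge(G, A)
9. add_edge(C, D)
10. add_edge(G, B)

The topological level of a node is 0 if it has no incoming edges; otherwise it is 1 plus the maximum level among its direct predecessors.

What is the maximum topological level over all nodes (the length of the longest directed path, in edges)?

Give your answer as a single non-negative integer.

Op 1: add_edge(B, A). Edges now: 1
Op 2: add_edge(C, E). Edges now: 2
Op 3: add_edge(C, A). Edges now: 3
Op 4: add_edge(G, C). Edges now: 4
Op 5: add_edge(E, D). Edges now: 5
Op 6: add_edge(E, A). Edges now: 6
Op 7: add_edge(B, F). Edges now: 7
Op 8: add_edge(G, A). Edges now: 8
Op 9: add_edge(C, D). Edges now: 9
Op 10: add_edge(G, B). Edges now: 10
Compute levels (Kahn BFS):
  sources (in-degree 0): G
  process G: level=0
    G->A: in-degree(A)=3, level(A)>=1
    G->B: in-degree(B)=0, level(B)=1, enqueue
    G->C: in-degree(C)=0, level(C)=1, enqueue
  process B: level=1
    B->A: in-degree(A)=2, level(A)>=2
    B->F: in-degree(F)=0, level(F)=2, enqueue
  process C: level=1
    C->A: in-degree(A)=1, level(A)>=2
    C->D: in-degree(D)=1, level(D)>=2
    C->E: in-degree(E)=0, level(E)=2, enqueue
  process F: level=2
  process E: level=2
    E->A: in-degree(A)=0, level(A)=3, enqueue
    E->D: in-degree(D)=0, level(D)=3, enqueue
  process A: level=3
  process D: level=3
All levels: A:3, B:1, C:1, D:3, E:2, F:2, G:0
max level = 3

Answer: 3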